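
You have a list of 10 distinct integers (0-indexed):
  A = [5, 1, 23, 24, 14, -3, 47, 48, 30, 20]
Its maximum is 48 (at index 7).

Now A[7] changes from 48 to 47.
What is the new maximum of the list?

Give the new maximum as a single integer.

Answer: 47

Derivation:
Old max = 48 (at index 7)
Change: A[7] 48 -> 47
Changed element WAS the max -> may need rescan.
  Max of remaining elements: 47
  New max = max(47, 47) = 47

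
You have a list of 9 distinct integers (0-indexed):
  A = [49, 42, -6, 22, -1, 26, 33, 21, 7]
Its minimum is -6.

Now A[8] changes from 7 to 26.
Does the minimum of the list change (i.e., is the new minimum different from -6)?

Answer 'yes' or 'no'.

Old min = -6
Change: A[8] 7 -> 26
Changed element was NOT the min; min changes only if 26 < -6.
New min = -6; changed? no

Answer: no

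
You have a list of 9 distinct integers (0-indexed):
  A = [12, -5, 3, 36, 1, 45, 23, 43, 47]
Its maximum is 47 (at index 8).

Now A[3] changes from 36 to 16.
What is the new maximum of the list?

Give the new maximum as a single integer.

Old max = 47 (at index 8)
Change: A[3] 36 -> 16
Changed element was NOT the old max.
  New max = max(old_max, new_val) = max(47, 16) = 47

Answer: 47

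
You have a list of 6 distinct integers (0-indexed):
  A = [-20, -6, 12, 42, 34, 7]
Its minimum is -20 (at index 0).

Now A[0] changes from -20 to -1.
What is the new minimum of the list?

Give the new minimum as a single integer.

Old min = -20 (at index 0)
Change: A[0] -20 -> -1
Changed element WAS the min. Need to check: is -1 still <= all others?
  Min of remaining elements: -6
  New min = min(-1, -6) = -6

Answer: -6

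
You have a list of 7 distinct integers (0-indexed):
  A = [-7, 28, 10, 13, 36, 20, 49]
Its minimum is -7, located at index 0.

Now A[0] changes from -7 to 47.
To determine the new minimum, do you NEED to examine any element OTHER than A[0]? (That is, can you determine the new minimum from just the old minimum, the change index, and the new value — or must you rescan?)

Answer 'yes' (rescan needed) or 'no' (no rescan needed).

Answer: yes

Derivation:
Old min = -7 at index 0
Change at index 0: -7 -> 47
Index 0 WAS the min and new value 47 > old min -7. Must rescan other elements to find the new min.
Needs rescan: yes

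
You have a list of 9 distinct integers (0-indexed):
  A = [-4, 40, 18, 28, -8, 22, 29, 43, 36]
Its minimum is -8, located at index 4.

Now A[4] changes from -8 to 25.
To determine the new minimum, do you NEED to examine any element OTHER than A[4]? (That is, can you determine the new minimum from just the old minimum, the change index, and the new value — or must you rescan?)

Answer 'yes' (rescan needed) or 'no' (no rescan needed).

Old min = -8 at index 4
Change at index 4: -8 -> 25
Index 4 WAS the min and new value 25 > old min -8. Must rescan other elements to find the new min.
Needs rescan: yes

Answer: yes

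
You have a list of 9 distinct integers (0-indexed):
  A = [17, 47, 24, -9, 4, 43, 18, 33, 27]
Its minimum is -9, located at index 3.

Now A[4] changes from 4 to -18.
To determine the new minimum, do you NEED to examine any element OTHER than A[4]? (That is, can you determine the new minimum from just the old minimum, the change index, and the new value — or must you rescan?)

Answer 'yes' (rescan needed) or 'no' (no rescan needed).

Old min = -9 at index 3
Change at index 4: 4 -> -18
Index 4 was NOT the min. New min = min(-9, -18). No rescan of other elements needed.
Needs rescan: no

Answer: no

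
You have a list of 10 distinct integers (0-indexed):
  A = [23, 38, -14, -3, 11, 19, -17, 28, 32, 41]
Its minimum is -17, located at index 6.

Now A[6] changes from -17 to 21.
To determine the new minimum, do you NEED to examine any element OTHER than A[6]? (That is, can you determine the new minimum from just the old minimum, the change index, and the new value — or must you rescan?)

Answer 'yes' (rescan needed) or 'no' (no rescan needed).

Answer: yes

Derivation:
Old min = -17 at index 6
Change at index 6: -17 -> 21
Index 6 WAS the min and new value 21 > old min -17. Must rescan other elements to find the new min.
Needs rescan: yes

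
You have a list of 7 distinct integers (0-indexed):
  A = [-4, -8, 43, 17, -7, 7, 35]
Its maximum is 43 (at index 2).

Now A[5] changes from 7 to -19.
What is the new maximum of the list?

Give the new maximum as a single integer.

Old max = 43 (at index 2)
Change: A[5] 7 -> -19
Changed element was NOT the old max.
  New max = max(old_max, new_val) = max(43, -19) = 43

Answer: 43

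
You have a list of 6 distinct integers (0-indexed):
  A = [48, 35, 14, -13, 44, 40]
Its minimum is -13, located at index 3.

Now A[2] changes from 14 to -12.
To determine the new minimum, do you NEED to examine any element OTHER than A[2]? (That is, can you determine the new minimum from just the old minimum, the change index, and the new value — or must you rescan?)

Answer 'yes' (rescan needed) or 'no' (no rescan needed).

Old min = -13 at index 3
Change at index 2: 14 -> -12
Index 2 was NOT the min. New min = min(-13, -12). No rescan of other elements needed.
Needs rescan: no

Answer: no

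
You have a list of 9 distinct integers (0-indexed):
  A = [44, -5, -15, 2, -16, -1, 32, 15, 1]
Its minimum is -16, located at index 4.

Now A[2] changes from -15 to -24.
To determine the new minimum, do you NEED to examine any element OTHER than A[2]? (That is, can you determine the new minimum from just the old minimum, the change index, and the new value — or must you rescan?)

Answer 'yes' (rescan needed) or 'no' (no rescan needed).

Answer: no

Derivation:
Old min = -16 at index 4
Change at index 2: -15 -> -24
Index 2 was NOT the min. New min = min(-16, -24). No rescan of other elements needed.
Needs rescan: no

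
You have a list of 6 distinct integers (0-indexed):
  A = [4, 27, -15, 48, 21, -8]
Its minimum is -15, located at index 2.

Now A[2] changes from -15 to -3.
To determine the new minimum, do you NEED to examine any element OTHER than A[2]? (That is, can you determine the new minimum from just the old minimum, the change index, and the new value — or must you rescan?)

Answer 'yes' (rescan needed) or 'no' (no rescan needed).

Answer: yes

Derivation:
Old min = -15 at index 2
Change at index 2: -15 -> -3
Index 2 WAS the min and new value -3 > old min -15. Must rescan other elements to find the new min.
Needs rescan: yes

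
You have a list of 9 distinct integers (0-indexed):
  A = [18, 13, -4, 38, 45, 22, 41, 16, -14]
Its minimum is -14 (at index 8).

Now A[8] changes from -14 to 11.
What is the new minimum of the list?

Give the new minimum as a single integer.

Old min = -14 (at index 8)
Change: A[8] -14 -> 11
Changed element WAS the min. Need to check: is 11 still <= all others?
  Min of remaining elements: -4
  New min = min(11, -4) = -4

Answer: -4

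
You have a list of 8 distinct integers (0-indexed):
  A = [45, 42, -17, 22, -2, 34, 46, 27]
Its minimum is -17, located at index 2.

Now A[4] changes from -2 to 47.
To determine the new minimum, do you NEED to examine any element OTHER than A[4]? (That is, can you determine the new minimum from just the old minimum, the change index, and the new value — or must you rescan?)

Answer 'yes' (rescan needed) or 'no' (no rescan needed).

Old min = -17 at index 2
Change at index 4: -2 -> 47
Index 4 was NOT the min. New min = min(-17, 47). No rescan of other elements needed.
Needs rescan: no

Answer: no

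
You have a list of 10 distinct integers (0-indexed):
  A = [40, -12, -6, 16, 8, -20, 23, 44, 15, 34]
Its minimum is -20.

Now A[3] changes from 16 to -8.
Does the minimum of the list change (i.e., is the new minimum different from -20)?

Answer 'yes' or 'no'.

Old min = -20
Change: A[3] 16 -> -8
Changed element was NOT the min; min changes only if -8 < -20.
New min = -20; changed? no

Answer: no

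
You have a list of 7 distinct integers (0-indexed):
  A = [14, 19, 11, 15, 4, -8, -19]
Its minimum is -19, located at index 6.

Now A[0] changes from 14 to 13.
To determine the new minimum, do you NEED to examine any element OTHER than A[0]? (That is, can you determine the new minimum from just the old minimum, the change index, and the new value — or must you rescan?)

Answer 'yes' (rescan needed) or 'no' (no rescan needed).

Answer: no

Derivation:
Old min = -19 at index 6
Change at index 0: 14 -> 13
Index 0 was NOT the min. New min = min(-19, 13). No rescan of other elements needed.
Needs rescan: no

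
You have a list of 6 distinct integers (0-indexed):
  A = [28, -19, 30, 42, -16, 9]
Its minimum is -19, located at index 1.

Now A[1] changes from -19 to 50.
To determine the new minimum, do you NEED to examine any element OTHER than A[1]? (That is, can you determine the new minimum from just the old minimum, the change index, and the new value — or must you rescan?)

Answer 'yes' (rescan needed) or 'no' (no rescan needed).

Old min = -19 at index 1
Change at index 1: -19 -> 50
Index 1 WAS the min and new value 50 > old min -19. Must rescan other elements to find the new min.
Needs rescan: yes

Answer: yes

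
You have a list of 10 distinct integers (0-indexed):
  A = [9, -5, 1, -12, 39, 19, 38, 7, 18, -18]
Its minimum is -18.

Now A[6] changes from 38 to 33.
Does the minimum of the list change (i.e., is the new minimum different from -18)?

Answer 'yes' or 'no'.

Old min = -18
Change: A[6] 38 -> 33
Changed element was NOT the min; min changes only if 33 < -18.
New min = -18; changed? no

Answer: no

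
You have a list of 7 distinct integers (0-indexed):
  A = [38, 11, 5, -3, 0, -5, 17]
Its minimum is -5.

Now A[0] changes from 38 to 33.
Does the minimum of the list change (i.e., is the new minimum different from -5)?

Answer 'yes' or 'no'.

Answer: no

Derivation:
Old min = -5
Change: A[0] 38 -> 33
Changed element was NOT the min; min changes only if 33 < -5.
New min = -5; changed? no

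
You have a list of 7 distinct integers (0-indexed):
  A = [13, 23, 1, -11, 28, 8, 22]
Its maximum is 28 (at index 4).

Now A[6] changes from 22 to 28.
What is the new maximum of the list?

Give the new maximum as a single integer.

Answer: 28

Derivation:
Old max = 28 (at index 4)
Change: A[6] 22 -> 28
Changed element was NOT the old max.
  New max = max(old_max, new_val) = max(28, 28) = 28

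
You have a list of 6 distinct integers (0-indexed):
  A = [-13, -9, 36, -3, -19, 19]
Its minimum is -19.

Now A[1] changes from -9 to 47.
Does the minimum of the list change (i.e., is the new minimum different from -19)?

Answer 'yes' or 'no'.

Old min = -19
Change: A[1] -9 -> 47
Changed element was NOT the min; min changes only if 47 < -19.
New min = -19; changed? no

Answer: no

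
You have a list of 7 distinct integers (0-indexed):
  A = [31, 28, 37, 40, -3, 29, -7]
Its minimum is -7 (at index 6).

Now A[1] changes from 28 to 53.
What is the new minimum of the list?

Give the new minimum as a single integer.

Old min = -7 (at index 6)
Change: A[1] 28 -> 53
Changed element was NOT the old min.
  New min = min(old_min, new_val) = min(-7, 53) = -7

Answer: -7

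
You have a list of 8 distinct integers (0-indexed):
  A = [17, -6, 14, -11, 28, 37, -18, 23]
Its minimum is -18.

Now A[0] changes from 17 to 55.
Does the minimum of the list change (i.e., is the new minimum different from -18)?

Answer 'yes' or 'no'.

Old min = -18
Change: A[0] 17 -> 55
Changed element was NOT the min; min changes only if 55 < -18.
New min = -18; changed? no

Answer: no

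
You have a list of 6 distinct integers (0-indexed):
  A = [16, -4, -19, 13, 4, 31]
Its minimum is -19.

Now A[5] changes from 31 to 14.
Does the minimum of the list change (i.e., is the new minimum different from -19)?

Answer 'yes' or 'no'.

Old min = -19
Change: A[5] 31 -> 14
Changed element was NOT the min; min changes only if 14 < -19.
New min = -19; changed? no

Answer: no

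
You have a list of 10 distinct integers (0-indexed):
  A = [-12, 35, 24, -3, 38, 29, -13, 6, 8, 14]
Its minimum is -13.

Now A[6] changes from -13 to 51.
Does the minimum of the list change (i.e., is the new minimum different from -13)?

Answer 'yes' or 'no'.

Answer: yes

Derivation:
Old min = -13
Change: A[6] -13 -> 51
Changed element was the min; new min must be rechecked.
New min = -12; changed? yes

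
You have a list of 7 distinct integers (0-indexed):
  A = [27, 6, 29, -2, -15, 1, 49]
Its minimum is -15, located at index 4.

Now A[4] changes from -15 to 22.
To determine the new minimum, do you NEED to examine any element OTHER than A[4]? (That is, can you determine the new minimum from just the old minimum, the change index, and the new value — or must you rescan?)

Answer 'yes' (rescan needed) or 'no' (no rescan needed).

Answer: yes

Derivation:
Old min = -15 at index 4
Change at index 4: -15 -> 22
Index 4 WAS the min and new value 22 > old min -15. Must rescan other elements to find the new min.
Needs rescan: yes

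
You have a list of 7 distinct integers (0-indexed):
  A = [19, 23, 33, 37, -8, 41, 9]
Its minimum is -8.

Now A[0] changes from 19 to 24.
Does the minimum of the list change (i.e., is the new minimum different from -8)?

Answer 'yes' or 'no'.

Answer: no

Derivation:
Old min = -8
Change: A[0] 19 -> 24
Changed element was NOT the min; min changes only if 24 < -8.
New min = -8; changed? no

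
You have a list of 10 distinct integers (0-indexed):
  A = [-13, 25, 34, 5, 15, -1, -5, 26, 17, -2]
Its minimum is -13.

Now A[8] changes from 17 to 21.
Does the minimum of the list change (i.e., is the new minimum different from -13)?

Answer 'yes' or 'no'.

Answer: no

Derivation:
Old min = -13
Change: A[8] 17 -> 21
Changed element was NOT the min; min changes only if 21 < -13.
New min = -13; changed? no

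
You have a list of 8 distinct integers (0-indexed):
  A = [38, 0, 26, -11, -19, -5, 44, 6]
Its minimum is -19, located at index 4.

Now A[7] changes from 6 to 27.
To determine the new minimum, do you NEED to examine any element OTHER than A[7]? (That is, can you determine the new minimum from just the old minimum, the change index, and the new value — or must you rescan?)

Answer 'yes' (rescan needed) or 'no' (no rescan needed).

Answer: no

Derivation:
Old min = -19 at index 4
Change at index 7: 6 -> 27
Index 7 was NOT the min. New min = min(-19, 27). No rescan of other elements needed.
Needs rescan: no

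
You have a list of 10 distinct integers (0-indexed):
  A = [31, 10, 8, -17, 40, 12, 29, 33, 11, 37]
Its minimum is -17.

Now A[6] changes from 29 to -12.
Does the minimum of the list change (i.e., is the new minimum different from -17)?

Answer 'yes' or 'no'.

Old min = -17
Change: A[6] 29 -> -12
Changed element was NOT the min; min changes only if -12 < -17.
New min = -17; changed? no

Answer: no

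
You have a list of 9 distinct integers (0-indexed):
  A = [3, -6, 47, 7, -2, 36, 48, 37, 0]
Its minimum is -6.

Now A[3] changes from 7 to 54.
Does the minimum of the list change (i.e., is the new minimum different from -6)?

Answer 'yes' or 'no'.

Answer: no

Derivation:
Old min = -6
Change: A[3] 7 -> 54
Changed element was NOT the min; min changes only if 54 < -6.
New min = -6; changed? no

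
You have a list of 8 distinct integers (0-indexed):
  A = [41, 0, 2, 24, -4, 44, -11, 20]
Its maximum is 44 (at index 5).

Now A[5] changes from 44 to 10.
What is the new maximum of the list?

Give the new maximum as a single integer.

Old max = 44 (at index 5)
Change: A[5] 44 -> 10
Changed element WAS the max -> may need rescan.
  Max of remaining elements: 41
  New max = max(10, 41) = 41

Answer: 41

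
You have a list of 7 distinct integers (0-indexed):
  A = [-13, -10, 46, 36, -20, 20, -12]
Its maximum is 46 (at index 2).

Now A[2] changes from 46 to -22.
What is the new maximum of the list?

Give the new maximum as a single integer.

Answer: 36

Derivation:
Old max = 46 (at index 2)
Change: A[2] 46 -> -22
Changed element WAS the max -> may need rescan.
  Max of remaining elements: 36
  New max = max(-22, 36) = 36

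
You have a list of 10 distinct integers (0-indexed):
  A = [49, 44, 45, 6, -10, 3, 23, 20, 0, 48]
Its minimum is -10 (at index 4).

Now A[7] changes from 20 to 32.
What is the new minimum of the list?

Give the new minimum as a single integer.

Answer: -10

Derivation:
Old min = -10 (at index 4)
Change: A[7] 20 -> 32
Changed element was NOT the old min.
  New min = min(old_min, new_val) = min(-10, 32) = -10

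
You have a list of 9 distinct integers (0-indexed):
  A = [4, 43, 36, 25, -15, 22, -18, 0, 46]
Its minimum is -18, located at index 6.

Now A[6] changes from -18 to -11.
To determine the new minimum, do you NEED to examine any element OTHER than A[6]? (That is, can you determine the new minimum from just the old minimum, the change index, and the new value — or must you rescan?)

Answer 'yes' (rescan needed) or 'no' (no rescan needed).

Answer: yes

Derivation:
Old min = -18 at index 6
Change at index 6: -18 -> -11
Index 6 WAS the min and new value -11 > old min -18. Must rescan other elements to find the new min.
Needs rescan: yes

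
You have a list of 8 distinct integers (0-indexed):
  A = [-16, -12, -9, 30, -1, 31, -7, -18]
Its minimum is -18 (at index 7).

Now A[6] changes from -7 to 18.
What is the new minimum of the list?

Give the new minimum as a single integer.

Answer: -18

Derivation:
Old min = -18 (at index 7)
Change: A[6] -7 -> 18
Changed element was NOT the old min.
  New min = min(old_min, new_val) = min(-18, 18) = -18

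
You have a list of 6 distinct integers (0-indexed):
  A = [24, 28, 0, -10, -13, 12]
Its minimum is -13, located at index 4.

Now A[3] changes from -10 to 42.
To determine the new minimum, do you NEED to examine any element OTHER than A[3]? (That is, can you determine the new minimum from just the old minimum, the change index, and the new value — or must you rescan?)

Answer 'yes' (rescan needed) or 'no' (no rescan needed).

Answer: no

Derivation:
Old min = -13 at index 4
Change at index 3: -10 -> 42
Index 3 was NOT the min. New min = min(-13, 42). No rescan of other elements needed.
Needs rescan: no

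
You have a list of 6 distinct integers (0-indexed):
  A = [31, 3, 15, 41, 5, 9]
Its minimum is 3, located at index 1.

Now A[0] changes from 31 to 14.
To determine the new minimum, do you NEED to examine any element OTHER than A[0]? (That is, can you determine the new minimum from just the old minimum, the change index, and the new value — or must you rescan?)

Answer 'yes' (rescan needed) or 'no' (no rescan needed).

Old min = 3 at index 1
Change at index 0: 31 -> 14
Index 0 was NOT the min. New min = min(3, 14). No rescan of other elements needed.
Needs rescan: no

Answer: no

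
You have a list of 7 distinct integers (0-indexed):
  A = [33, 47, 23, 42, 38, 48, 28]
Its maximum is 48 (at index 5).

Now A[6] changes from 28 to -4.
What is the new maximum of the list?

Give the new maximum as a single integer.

Old max = 48 (at index 5)
Change: A[6] 28 -> -4
Changed element was NOT the old max.
  New max = max(old_max, new_val) = max(48, -4) = 48

Answer: 48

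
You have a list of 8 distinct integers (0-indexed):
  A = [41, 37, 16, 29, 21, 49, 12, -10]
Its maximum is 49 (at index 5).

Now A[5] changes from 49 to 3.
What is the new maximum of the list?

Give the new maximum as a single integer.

Old max = 49 (at index 5)
Change: A[5] 49 -> 3
Changed element WAS the max -> may need rescan.
  Max of remaining elements: 41
  New max = max(3, 41) = 41

Answer: 41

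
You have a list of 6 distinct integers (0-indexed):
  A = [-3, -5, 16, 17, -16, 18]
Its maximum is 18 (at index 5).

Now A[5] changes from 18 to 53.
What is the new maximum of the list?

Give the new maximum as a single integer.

Old max = 18 (at index 5)
Change: A[5] 18 -> 53
Changed element WAS the max -> may need rescan.
  Max of remaining elements: 17
  New max = max(53, 17) = 53

Answer: 53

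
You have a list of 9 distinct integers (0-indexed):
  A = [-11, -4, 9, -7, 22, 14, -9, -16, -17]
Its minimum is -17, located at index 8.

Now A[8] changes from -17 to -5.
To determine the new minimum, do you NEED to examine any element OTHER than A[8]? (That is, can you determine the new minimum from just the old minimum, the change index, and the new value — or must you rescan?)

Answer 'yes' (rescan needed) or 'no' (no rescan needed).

Answer: yes

Derivation:
Old min = -17 at index 8
Change at index 8: -17 -> -5
Index 8 WAS the min and new value -5 > old min -17. Must rescan other elements to find the new min.
Needs rescan: yes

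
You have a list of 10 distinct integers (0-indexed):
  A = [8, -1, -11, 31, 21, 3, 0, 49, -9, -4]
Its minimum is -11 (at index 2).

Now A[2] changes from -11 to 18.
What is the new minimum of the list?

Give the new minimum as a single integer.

Old min = -11 (at index 2)
Change: A[2] -11 -> 18
Changed element WAS the min. Need to check: is 18 still <= all others?
  Min of remaining elements: -9
  New min = min(18, -9) = -9

Answer: -9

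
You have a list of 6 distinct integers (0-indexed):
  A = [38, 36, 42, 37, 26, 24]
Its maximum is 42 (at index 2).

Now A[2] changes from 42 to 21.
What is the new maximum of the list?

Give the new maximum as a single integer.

Answer: 38

Derivation:
Old max = 42 (at index 2)
Change: A[2] 42 -> 21
Changed element WAS the max -> may need rescan.
  Max of remaining elements: 38
  New max = max(21, 38) = 38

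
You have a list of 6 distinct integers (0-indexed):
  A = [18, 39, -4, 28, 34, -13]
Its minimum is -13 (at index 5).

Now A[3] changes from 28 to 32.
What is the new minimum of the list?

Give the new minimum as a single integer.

Old min = -13 (at index 5)
Change: A[3] 28 -> 32
Changed element was NOT the old min.
  New min = min(old_min, new_val) = min(-13, 32) = -13

Answer: -13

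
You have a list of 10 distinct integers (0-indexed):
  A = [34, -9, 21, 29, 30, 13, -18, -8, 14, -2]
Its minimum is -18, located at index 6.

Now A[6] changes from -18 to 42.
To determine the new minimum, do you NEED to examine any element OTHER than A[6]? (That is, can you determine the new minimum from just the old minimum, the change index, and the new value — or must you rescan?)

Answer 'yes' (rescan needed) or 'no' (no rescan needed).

Answer: yes

Derivation:
Old min = -18 at index 6
Change at index 6: -18 -> 42
Index 6 WAS the min and new value 42 > old min -18. Must rescan other elements to find the new min.
Needs rescan: yes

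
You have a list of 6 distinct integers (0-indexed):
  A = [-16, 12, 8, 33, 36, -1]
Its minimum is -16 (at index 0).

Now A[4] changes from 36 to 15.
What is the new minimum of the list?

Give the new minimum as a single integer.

Answer: -16

Derivation:
Old min = -16 (at index 0)
Change: A[4] 36 -> 15
Changed element was NOT the old min.
  New min = min(old_min, new_val) = min(-16, 15) = -16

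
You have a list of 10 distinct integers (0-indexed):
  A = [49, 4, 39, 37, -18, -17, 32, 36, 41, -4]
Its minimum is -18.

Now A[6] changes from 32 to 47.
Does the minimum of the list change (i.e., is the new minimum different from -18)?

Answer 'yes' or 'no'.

Old min = -18
Change: A[6] 32 -> 47
Changed element was NOT the min; min changes only if 47 < -18.
New min = -18; changed? no

Answer: no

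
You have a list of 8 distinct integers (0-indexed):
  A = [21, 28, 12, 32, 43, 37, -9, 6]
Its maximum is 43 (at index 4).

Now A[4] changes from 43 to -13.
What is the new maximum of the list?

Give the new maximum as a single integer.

Answer: 37

Derivation:
Old max = 43 (at index 4)
Change: A[4] 43 -> -13
Changed element WAS the max -> may need rescan.
  Max of remaining elements: 37
  New max = max(-13, 37) = 37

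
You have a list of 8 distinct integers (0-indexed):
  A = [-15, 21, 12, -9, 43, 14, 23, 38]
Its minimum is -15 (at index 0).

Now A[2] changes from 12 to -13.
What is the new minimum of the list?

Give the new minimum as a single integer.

Old min = -15 (at index 0)
Change: A[2] 12 -> -13
Changed element was NOT the old min.
  New min = min(old_min, new_val) = min(-15, -13) = -15

Answer: -15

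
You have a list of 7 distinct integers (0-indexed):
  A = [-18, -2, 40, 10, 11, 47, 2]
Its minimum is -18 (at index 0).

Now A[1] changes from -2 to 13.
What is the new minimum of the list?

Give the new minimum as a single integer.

Old min = -18 (at index 0)
Change: A[1] -2 -> 13
Changed element was NOT the old min.
  New min = min(old_min, new_val) = min(-18, 13) = -18

Answer: -18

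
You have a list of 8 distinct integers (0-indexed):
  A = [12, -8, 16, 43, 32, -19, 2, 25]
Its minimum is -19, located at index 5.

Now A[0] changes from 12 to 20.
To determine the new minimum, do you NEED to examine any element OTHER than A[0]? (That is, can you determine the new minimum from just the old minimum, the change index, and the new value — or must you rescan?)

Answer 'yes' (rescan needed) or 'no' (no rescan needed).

Answer: no

Derivation:
Old min = -19 at index 5
Change at index 0: 12 -> 20
Index 0 was NOT the min. New min = min(-19, 20). No rescan of other elements needed.
Needs rescan: no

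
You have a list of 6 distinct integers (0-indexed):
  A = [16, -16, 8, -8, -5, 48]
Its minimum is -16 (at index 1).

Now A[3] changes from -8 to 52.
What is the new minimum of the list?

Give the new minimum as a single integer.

Answer: -16

Derivation:
Old min = -16 (at index 1)
Change: A[3] -8 -> 52
Changed element was NOT the old min.
  New min = min(old_min, new_val) = min(-16, 52) = -16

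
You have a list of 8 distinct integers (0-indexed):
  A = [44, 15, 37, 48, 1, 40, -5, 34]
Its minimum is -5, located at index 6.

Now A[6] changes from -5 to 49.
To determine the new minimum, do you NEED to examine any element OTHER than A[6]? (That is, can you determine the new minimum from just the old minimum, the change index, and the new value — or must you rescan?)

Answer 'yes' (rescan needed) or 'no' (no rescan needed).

Answer: yes

Derivation:
Old min = -5 at index 6
Change at index 6: -5 -> 49
Index 6 WAS the min and new value 49 > old min -5. Must rescan other elements to find the new min.
Needs rescan: yes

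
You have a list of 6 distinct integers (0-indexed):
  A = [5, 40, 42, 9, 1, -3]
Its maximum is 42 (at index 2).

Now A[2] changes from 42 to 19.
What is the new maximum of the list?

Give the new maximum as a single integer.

Answer: 40

Derivation:
Old max = 42 (at index 2)
Change: A[2] 42 -> 19
Changed element WAS the max -> may need rescan.
  Max of remaining elements: 40
  New max = max(19, 40) = 40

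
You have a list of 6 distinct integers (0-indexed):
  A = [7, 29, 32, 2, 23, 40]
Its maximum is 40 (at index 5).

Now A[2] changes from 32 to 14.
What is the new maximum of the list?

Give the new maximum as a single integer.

Answer: 40

Derivation:
Old max = 40 (at index 5)
Change: A[2] 32 -> 14
Changed element was NOT the old max.
  New max = max(old_max, new_val) = max(40, 14) = 40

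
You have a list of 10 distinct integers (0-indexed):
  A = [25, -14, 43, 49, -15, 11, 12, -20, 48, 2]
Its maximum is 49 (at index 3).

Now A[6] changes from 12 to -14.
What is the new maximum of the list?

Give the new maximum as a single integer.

Answer: 49

Derivation:
Old max = 49 (at index 3)
Change: A[6] 12 -> -14
Changed element was NOT the old max.
  New max = max(old_max, new_val) = max(49, -14) = 49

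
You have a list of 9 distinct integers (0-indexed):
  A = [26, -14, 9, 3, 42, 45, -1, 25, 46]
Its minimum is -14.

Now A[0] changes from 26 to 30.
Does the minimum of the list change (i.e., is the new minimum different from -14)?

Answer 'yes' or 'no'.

Answer: no

Derivation:
Old min = -14
Change: A[0] 26 -> 30
Changed element was NOT the min; min changes only if 30 < -14.
New min = -14; changed? no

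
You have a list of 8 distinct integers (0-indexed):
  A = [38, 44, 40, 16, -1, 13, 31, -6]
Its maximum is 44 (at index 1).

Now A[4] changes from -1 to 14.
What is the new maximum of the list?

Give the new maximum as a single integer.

Old max = 44 (at index 1)
Change: A[4] -1 -> 14
Changed element was NOT the old max.
  New max = max(old_max, new_val) = max(44, 14) = 44

Answer: 44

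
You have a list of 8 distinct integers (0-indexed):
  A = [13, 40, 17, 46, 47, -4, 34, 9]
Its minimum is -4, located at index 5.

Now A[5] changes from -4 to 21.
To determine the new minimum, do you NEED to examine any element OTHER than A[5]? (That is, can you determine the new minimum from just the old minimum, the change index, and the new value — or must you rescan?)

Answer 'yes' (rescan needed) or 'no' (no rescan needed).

Old min = -4 at index 5
Change at index 5: -4 -> 21
Index 5 WAS the min and new value 21 > old min -4. Must rescan other elements to find the new min.
Needs rescan: yes

Answer: yes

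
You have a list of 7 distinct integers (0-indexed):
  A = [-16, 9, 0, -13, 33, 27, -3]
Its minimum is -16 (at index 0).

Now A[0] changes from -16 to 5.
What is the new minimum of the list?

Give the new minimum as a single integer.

Answer: -13

Derivation:
Old min = -16 (at index 0)
Change: A[0] -16 -> 5
Changed element WAS the min. Need to check: is 5 still <= all others?
  Min of remaining elements: -13
  New min = min(5, -13) = -13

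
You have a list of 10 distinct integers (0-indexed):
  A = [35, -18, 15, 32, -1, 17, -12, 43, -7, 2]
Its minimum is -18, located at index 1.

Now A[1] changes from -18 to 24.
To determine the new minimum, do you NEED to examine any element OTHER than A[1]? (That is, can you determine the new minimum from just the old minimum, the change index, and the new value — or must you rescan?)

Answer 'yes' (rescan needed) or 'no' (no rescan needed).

Answer: yes

Derivation:
Old min = -18 at index 1
Change at index 1: -18 -> 24
Index 1 WAS the min and new value 24 > old min -18. Must rescan other elements to find the new min.
Needs rescan: yes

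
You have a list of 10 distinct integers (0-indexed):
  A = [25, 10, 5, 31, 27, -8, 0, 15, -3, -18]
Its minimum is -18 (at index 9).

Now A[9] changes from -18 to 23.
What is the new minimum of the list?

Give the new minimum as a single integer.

Old min = -18 (at index 9)
Change: A[9] -18 -> 23
Changed element WAS the min. Need to check: is 23 still <= all others?
  Min of remaining elements: -8
  New min = min(23, -8) = -8

Answer: -8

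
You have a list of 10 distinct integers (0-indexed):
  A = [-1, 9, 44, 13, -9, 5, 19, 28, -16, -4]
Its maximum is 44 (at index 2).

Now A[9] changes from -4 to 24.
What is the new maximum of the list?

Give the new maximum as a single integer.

Old max = 44 (at index 2)
Change: A[9] -4 -> 24
Changed element was NOT the old max.
  New max = max(old_max, new_val) = max(44, 24) = 44

Answer: 44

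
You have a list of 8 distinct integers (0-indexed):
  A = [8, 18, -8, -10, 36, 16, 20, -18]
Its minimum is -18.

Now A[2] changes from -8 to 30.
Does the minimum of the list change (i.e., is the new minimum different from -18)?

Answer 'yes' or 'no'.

Old min = -18
Change: A[2] -8 -> 30
Changed element was NOT the min; min changes only if 30 < -18.
New min = -18; changed? no

Answer: no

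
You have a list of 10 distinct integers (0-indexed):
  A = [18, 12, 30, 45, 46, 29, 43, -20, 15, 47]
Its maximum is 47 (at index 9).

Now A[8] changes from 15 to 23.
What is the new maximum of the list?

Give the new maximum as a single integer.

Old max = 47 (at index 9)
Change: A[8] 15 -> 23
Changed element was NOT the old max.
  New max = max(old_max, new_val) = max(47, 23) = 47

Answer: 47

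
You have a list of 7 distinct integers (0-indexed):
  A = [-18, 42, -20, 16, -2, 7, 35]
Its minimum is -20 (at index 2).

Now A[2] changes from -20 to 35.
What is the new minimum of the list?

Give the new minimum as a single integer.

Old min = -20 (at index 2)
Change: A[2] -20 -> 35
Changed element WAS the min. Need to check: is 35 still <= all others?
  Min of remaining elements: -18
  New min = min(35, -18) = -18

Answer: -18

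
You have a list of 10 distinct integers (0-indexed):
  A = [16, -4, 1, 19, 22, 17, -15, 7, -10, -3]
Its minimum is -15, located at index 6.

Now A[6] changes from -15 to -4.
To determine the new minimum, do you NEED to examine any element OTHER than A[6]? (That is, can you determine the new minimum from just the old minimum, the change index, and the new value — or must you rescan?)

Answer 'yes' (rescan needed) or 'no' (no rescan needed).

Old min = -15 at index 6
Change at index 6: -15 -> -4
Index 6 WAS the min and new value -4 > old min -15. Must rescan other elements to find the new min.
Needs rescan: yes

Answer: yes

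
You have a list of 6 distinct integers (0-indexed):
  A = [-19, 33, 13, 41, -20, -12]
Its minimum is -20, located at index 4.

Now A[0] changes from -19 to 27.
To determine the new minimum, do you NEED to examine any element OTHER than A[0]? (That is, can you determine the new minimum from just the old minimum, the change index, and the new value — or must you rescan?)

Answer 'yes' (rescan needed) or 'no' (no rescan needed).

Old min = -20 at index 4
Change at index 0: -19 -> 27
Index 0 was NOT the min. New min = min(-20, 27). No rescan of other elements needed.
Needs rescan: no

Answer: no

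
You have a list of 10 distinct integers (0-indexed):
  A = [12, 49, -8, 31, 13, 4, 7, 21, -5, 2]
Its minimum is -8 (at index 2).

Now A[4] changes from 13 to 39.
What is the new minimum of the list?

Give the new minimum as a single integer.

Old min = -8 (at index 2)
Change: A[4] 13 -> 39
Changed element was NOT the old min.
  New min = min(old_min, new_val) = min(-8, 39) = -8

Answer: -8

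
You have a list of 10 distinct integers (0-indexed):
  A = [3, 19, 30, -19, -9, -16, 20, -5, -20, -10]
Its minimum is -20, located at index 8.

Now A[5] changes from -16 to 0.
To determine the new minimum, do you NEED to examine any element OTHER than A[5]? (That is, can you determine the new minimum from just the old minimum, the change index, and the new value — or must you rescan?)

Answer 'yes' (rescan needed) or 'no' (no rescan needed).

Old min = -20 at index 8
Change at index 5: -16 -> 0
Index 5 was NOT the min. New min = min(-20, 0). No rescan of other elements needed.
Needs rescan: no

Answer: no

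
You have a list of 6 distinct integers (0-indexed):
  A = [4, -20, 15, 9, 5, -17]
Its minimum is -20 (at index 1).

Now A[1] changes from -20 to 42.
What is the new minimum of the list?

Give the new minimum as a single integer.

Answer: -17

Derivation:
Old min = -20 (at index 1)
Change: A[1] -20 -> 42
Changed element WAS the min. Need to check: is 42 still <= all others?
  Min of remaining elements: -17
  New min = min(42, -17) = -17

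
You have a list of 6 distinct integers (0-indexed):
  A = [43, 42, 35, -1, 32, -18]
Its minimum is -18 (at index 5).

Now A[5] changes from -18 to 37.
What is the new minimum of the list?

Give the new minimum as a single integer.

Answer: -1

Derivation:
Old min = -18 (at index 5)
Change: A[5] -18 -> 37
Changed element WAS the min. Need to check: is 37 still <= all others?
  Min of remaining elements: -1
  New min = min(37, -1) = -1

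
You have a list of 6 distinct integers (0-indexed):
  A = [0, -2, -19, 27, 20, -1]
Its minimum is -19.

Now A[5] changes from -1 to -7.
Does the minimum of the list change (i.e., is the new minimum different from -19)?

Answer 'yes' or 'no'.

Answer: no

Derivation:
Old min = -19
Change: A[5] -1 -> -7
Changed element was NOT the min; min changes only if -7 < -19.
New min = -19; changed? no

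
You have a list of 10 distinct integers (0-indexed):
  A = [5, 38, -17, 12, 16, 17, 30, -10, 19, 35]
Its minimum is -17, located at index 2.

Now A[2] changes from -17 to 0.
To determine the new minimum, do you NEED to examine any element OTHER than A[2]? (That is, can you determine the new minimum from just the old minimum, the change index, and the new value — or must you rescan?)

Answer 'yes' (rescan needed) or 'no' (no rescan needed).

Old min = -17 at index 2
Change at index 2: -17 -> 0
Index 2 WAS the min and new value 0 > old min -17. Must rescan other elements to find the new min.
Needs rescan: yes

Answer: yes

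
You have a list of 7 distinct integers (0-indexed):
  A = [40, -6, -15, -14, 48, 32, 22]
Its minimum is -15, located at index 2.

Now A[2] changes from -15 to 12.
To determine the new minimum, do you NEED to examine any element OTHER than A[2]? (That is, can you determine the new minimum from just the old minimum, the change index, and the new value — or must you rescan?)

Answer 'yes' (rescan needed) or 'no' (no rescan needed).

Old min = -15 at index 2
Change at index 2: -15 -> 12
Index 2 WAS the min and new value 12 > old min -15. Must rescan other elements to find the new min.
Needs rescan: yes

Answer: yes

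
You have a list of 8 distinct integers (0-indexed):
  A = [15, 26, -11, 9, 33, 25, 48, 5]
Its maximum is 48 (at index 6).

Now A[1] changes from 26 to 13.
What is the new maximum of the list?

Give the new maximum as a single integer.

Old max = 48 (at index 6)
Change: A[1] 26 -> 13
Changed element was NOT the old max.
  New max = max(old_max, new_val) = max(48, 13) = 48

Answer: 48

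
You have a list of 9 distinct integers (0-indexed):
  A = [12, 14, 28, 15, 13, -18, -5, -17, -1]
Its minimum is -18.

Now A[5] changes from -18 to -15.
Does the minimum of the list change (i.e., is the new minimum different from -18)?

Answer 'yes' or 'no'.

Answer: yes

Derivation:
Old min = -18
Change: A[5] -18 -> -15
Changed element was the min; new min must be rechecked.
New min = -17; changed? yes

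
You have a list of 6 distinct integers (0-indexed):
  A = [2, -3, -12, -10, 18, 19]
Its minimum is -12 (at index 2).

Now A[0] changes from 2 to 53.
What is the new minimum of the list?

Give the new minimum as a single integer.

Old min = -12 (at index 2)
Change: A[0] 2 -> 53
Changed element was NOT the old min.
  New min = min(old_min, new_val) = min(-12, 53) = -12

Answer: -12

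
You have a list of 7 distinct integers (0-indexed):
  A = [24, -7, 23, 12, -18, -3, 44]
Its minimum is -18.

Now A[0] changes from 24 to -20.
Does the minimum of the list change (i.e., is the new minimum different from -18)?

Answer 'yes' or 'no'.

Answer: yes

Derivation:
Old min = -18
Change: A[0] 24 -> -20
Changed element was NOT the min; min changes only if -20 < -18.
New min = -20; changed? yes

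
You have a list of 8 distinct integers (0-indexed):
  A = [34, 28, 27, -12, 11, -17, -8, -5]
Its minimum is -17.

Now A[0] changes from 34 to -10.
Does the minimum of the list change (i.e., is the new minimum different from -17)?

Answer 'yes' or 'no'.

Answer: no

Derivation:
Old min = -17
Change: A[0] 34 -> -10
Changed element was NOT the min; min changes only if -10 < -17.
New min = -17; changed? no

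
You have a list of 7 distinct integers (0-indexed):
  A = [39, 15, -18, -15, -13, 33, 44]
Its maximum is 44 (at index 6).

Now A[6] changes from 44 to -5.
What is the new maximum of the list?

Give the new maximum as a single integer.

Answer: 39

Derivation:
Old max = 44 (at index 6)
Change: A[6] 44 -> -5
Changed element WAS the max -> may need rescan.
  Max of remaining elements: 39
  New max = max(-5, 39) = 39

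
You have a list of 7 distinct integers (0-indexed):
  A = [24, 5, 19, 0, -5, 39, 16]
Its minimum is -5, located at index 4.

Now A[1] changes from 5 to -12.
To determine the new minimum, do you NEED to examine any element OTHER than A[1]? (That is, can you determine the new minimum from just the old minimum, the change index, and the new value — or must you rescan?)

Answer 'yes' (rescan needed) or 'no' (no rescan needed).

Answer: no

Derivation:
Old min = -5 at index 4
Change at index 1: 5 -> -12
Index 1 was NOT the min. New min = min(-5, -12). No rescan of other elements needed.
Needs rescan: no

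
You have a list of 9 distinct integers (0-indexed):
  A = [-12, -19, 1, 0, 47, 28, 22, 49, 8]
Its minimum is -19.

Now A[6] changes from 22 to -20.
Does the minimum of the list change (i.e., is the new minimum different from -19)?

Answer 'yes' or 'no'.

Old min = -19
Change: A[6] 22 -> -20
Changed element was NOT the min; min changes only if -20 < -19.
New min = -20; changed? yes

Answer: yes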